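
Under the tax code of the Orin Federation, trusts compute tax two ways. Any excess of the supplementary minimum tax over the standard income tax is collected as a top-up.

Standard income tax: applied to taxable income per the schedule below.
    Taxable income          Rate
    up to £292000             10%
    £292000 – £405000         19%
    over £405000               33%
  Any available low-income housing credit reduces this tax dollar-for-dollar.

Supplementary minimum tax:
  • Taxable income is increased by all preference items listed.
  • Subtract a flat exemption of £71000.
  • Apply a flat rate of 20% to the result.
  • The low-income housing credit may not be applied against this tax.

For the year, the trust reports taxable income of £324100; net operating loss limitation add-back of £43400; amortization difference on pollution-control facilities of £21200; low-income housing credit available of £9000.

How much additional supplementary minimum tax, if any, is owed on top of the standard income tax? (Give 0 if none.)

Standard income tax:
  £292000 × 10% = £29200
  £32100 × 19% = £6099
  → £35299
  Less low-income housing credit £9000 → £26299

Supplementary minimum tax:
  Adjusted income: £324100 + £43400 + £21200 = £388700
  Less exemption £71000 → base £317700
  £317700 × 20% = £63540

Excess of supplementary minimum tax over standard income tax: £63540 − £26299 = £37241.

£37241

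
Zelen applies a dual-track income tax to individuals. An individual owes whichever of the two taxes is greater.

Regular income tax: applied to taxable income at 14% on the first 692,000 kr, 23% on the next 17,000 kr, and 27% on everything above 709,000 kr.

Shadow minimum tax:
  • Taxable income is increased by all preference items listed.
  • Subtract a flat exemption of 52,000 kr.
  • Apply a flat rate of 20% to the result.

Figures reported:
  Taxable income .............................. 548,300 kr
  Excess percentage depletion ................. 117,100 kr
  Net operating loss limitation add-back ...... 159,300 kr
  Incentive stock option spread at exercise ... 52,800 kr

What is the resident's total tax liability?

165,100 kr

Regular income tax:
  548,300 kr × 14% = 76,762 kr

Shadow minimum tax:
  Adjusted income: 548,300 kr + 117,100 kr + 159,300 kr + 52,800 kr = 877,500 kr
  Less exemption 52,000 kr → base 825,500 kr
  825,500 kr × 20% = 165,100 kr

165,100 kr > 76,762 kr, so the shadow minimum tax is the binding amount.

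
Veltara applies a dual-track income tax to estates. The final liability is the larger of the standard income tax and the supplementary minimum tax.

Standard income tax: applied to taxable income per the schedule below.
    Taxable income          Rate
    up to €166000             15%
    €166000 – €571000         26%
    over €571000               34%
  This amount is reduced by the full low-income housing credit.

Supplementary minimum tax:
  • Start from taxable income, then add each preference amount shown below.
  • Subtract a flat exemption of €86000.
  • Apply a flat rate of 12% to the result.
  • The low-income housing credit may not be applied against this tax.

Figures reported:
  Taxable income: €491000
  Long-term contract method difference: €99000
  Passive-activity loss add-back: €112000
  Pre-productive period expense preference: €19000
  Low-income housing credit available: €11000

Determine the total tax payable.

Standard income tax:
  €166000 × 15% = €24900
  €325000 × 26% = €84500
  → €109400
  Less low-income housing credit €11000 → €98400

Supplementary minimum tax:
  Adjusted income: €491000 + €99000 + €112000 + €19000 = €721000
  Less exemption €86000 → base €635000
  €635000 × 12% = €76200

€98400 > €76200, so the standard income tax governs.

€98400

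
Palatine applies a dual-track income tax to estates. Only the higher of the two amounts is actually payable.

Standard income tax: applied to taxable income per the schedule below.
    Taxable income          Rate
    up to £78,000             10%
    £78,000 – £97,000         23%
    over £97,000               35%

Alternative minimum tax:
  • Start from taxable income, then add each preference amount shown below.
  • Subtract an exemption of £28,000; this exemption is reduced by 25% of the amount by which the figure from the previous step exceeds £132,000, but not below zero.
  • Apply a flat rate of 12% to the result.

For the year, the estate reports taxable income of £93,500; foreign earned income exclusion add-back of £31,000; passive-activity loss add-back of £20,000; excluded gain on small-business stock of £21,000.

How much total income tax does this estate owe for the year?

£17,505

Standard income tax:
  £78,000 × 10% = £7,800
  £15,500 × 23% = £3,565
  → £11,365

Alternative minimum tax:
  Adjusted income: £93,500 + £31,000 + £20,000 + £21,000 = £165,500
  Exemption: £28,000 − 25% × (£165,500 − £132,000) = £28,000 − £8,375 = £19,625
  Base: £165,500 − £19,625 = £145,875
  £145,875 × 12% = £17,505

£17,505 > £11,365, so the alternative minimum tax is the binding amount.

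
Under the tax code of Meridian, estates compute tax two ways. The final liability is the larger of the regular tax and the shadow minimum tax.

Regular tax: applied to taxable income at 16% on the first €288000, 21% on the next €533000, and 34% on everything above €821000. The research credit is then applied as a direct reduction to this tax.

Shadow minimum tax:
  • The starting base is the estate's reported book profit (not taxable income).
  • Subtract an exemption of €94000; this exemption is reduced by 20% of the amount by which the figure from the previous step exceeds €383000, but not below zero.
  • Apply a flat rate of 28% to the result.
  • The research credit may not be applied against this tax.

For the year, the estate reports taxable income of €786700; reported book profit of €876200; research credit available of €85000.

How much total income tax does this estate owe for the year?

€245336

Shadow minimum tax:
  Base (reported book profit): €876200
  Exemption: 20% × (€876200 − €383000) = €98640 ≥ €94000, so the exemption is fully phased out
  Base: €876200 − €0 = €876200
  €876200 × 28% = €245336

Regular tax:
  €288000 × 16% = €46080
  €498700 × 21% = €104727
  → €150807
  Less research credit €85000 → €65807

€245336 > €65807, so the shadow minimum tax is the binding amount.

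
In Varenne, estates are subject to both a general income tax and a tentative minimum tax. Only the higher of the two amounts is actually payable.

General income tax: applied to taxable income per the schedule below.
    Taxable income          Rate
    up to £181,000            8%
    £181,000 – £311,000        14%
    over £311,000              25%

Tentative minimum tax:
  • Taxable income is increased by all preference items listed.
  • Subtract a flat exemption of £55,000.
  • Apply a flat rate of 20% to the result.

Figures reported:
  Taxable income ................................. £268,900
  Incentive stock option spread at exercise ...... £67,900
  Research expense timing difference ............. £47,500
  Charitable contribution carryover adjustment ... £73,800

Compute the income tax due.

Tentative minimum tax:
  Adjusted income: £268,900 + £67,900 + £47,500 + £73,800 = £458,100
  Less exemption £55,000 → base £403,100
  £403,100 × 20% = £80,620

General income tax:
  £181,000 × 8% = £14,480
  £87,900 × 14% = £12,306
  → £26,786

£80,620 > £26,786, so the tentative minimum tax is the binding amount.

£80,620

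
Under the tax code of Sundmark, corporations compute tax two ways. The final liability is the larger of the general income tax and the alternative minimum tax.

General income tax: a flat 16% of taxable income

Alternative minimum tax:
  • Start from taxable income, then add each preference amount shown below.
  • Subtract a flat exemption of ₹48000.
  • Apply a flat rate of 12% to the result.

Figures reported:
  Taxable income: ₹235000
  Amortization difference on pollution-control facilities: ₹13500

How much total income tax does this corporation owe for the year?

₹37600

Alternative minimum tax:
  Adjusted income: ₹235000 + ₹13500 = ₹248500
  Less exemption ₹48000 → base ₹200500
  ₹200500 × 12% = ₹24060

General income tax:
  ₹235000 × 16% = ₹37600

₹37600 > ₹24060, so the general income tax governs.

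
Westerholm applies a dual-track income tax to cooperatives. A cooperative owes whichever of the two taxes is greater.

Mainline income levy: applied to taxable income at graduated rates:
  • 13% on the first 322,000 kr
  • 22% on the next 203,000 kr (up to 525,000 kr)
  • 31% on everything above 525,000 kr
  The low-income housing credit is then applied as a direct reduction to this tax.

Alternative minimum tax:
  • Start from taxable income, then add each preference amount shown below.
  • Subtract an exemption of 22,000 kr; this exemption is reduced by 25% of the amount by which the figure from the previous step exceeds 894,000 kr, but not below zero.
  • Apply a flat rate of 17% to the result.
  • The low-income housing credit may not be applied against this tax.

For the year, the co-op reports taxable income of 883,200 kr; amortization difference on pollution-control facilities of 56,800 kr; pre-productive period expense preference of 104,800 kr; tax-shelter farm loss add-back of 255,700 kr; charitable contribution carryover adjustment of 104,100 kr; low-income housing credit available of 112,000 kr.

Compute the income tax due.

238,782 kr

Mainline income levy:
  322,000 kr × 13% = 41,860 kr
  203,000 kr × 22% = 44,660 kr
  358,200 kr × 31% = 111,042 kr
  → 197,562 kr
  Less low-income housing credit 112,000 kr → 85,562 kr

Alternative minimum tax:
  Adjusted income: 883,200 kr + 56,800 kr + 104,800 kr + 255,700 kr + 104,100 kr = 1,404,600 kr
  Exemption: 25% × (1,404,600 kr − 894,000 kr) = 127,650 kr ≥ 22,000 kr, so the exemption is fully phased out
  Base: 1,404,600 kr − 0 kr = 1,404,600 kr
  1,404,600 kr × 17% = 238,782 kr

238,782 kr > 85,562 kr, so the alternative minimum tax is the binding amount.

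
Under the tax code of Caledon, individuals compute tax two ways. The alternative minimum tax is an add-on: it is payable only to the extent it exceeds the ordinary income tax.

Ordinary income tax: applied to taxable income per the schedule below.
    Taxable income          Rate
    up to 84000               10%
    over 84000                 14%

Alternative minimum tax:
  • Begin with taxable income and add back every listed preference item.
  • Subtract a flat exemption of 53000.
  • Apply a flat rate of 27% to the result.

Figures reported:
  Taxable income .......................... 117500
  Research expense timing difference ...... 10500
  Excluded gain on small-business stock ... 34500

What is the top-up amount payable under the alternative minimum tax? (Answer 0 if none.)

16475

Alternative minimum tax:
  Adjusted income: 117500 + 10500 + 34500 = 162500
  Less exemption 53000 → base 109500
  109500 × 27% = 29565

Ordinary income tax:
  84000 × 10% = 8400
  33500 × 14% = 4690
  → 13090

Excess of alternative minimum tax over ordinary income tax: 29565 − 13090 = 16475.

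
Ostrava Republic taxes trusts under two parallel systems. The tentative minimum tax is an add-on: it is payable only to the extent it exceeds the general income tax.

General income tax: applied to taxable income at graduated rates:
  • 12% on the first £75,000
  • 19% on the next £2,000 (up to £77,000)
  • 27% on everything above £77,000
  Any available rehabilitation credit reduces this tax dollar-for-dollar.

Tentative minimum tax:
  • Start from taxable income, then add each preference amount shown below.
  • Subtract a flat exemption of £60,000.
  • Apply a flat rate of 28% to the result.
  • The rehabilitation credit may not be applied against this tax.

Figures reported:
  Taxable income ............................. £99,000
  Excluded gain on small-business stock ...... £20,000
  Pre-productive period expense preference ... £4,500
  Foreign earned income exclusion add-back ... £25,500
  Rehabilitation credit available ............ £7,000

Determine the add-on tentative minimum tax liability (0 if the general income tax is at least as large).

General income tax:
  £75,000 × 12% = £9,000
  £2,000 × 19% = £380
  £22,000 × 27% = £5,940
  → £15,320
  Less rehabilitation credit £7,000 → £8,320

Tentative minimum tax:
  Adjusted income: £99,000 + £20,000 + £4,500 + £25,500 = £149,000
  Less exemption £60,000 → base £89,000
  £89,000 × 28% = £24,920

Excess of tentative minimum tax over general income tax: £24,920 − £8,320 = £16,600.

£16,600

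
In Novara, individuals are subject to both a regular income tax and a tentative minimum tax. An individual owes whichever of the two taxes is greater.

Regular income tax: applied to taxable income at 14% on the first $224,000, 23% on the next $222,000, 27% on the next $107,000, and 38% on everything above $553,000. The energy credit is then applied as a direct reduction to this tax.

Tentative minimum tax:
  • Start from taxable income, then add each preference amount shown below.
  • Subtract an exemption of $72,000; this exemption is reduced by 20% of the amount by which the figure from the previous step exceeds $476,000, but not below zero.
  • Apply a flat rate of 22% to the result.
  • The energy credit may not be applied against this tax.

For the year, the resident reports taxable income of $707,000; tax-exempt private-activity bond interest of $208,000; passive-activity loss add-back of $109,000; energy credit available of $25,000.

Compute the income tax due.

$225,280

Regular income tax:
  $224,000 × 14% = $31,360
  $222,000 × 23% = $51,060
  $107,000 × 27% = $28,890
  $154,000 × 38% = $58,520
  → $169,830
  Less energy credit $25,000 → $144,830

Tentative minimum tax:
  Adjusted income: $707,000 + $208,000 + $109,000 = $1,024,000
  Exemption: 20% × ($1,024,000 − $476,000) = $109,600 ≥ $72,000, so the exemption is fully phased out
  Base: $1,024,000 − $0 = $1,024,000
  $1,024,000 × 22% = $225,280

$225,280 > $144,830, so the tentative minimum tax is the binding amount.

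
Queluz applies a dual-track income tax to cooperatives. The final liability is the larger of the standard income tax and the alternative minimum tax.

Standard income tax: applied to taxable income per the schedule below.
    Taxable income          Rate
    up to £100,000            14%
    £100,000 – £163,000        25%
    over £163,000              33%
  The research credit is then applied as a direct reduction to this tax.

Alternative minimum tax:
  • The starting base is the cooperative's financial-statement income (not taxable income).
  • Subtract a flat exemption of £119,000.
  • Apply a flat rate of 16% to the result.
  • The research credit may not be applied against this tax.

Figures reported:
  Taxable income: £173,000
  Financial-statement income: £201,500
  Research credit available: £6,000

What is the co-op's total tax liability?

£27,050

Standard income tax:
  £100,000 × 14% = £14,000
  £63,000 × 25% = £15,750
  £10,000 × 33% = £3,300
  → £33,050
  Less research credit £6,000 → £27,050

Alternative minimum tax:
  Base (financial-statement income): £201,500
  Less exemption £119,000 → base £82,500
  £82,500 × 16% = £13,200

£27,050 > £13,200, so the standard income tax governs.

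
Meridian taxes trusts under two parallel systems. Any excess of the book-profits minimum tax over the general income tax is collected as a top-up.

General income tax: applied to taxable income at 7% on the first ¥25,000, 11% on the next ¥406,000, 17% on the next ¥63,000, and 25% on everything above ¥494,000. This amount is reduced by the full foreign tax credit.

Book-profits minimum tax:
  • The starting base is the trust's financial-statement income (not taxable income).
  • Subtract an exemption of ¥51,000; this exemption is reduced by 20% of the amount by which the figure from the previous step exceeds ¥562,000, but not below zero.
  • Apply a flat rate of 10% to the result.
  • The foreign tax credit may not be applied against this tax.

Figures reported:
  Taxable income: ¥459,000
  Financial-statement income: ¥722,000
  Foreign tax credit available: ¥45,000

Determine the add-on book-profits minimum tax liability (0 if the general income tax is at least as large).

¥64,130

Book-profits minimum tax:
  Base (financial-statement income): ¥722,000
  Exemption: ¥51,000 − 20% × (¥722,000 − ¥562,000) = ¥51,000 − ¥32,000 = ¥19,000
  Base: ¥722,000 − ¥19,000 = ¥703,000
  ¥703,000 × 10% = ¥70,300

General income tax:
  ¥25,000 × 7% = ¥1,750
  ¥406,000 × 11% = ¥44,660
  ¥28,000 × 17% = ¥4,760
  → ¥51,170
  Less foreign tax credit ¥45,000 → ¥6,170

Excess of book-profits minimum tax over general income tax: ¥70,300 − ¥6,170 = ¥64,130.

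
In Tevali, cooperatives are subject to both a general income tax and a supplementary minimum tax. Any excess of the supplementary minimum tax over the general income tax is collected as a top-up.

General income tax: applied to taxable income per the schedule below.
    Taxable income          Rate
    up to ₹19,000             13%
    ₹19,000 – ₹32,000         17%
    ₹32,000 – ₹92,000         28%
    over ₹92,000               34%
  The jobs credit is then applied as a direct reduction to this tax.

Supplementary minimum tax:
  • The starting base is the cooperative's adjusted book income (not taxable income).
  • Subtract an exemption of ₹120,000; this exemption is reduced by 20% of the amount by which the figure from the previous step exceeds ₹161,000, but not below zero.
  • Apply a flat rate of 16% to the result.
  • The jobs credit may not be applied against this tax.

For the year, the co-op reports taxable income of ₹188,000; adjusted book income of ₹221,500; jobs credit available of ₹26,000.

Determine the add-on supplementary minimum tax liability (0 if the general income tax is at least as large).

Supplementary minimum tax:
  Base (adjusted book income): ₹221,500
  Exemption: ₹120,000 − 20% × (₹221,500 − ₹161,000) = ₹120,000 − ₹12,100 = ₹107,900
  Base: ₹221,500 − ₹107,900 = ₹113,600
  ₹113,600 × 16% = ₹18,176

General income tax:
  ₹19,000 × 13% = ₹2,470
  ₹13,000 × 17% = ₹2,210
  ₹60,000 × 28% = ₹16,800
  ₹96,000 × 34% = ₹32,640
  → ₹54,120
  Less jobs credit ₹26,000 → ₹28,120

₹18,176 ≤ ₹28,120, so no add-on is due.

₹0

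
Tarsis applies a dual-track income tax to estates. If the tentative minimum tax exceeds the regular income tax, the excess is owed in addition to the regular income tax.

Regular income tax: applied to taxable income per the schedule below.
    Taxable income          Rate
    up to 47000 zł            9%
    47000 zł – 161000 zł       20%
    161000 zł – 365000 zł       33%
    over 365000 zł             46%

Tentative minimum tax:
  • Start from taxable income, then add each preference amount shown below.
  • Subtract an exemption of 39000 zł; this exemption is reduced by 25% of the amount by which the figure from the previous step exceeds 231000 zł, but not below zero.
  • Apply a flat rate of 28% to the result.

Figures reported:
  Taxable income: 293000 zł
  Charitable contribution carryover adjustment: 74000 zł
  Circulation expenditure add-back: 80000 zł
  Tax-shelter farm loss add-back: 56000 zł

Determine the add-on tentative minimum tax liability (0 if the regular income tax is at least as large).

Tentative minimum tax:
  Adjusted income: 293000 zł + 74000 zł + 80000 zł + 56000 zł = 503000 zł
  Exemption: 25% × (503000 zł − 231000 zł) = 68000 zł ≥ 39000 zł, so the exemption is fully phased out
  Base: 503000 zł − 0 zł = 503000 zł
  503000 zł × 28% = 140840 zł

Regular income tax:
  47000 zł × 9% = 4230 zł
  114000 zł × 20% = 22800 zł
  132000 zł × 33% = 43560 zł
  → 70590 zł

Excess of tentative minimum tax over regular income tax: 140840 zł − 70590 zł = 70250 zł.

70250 zł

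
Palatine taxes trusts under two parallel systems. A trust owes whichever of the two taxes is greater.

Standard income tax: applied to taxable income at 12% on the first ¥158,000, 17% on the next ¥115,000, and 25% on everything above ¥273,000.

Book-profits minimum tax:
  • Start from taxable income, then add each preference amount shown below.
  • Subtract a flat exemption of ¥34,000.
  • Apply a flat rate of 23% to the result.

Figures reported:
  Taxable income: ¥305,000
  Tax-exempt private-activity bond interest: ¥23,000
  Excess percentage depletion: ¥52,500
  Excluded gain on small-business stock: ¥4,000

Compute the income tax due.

¥80,615

Book-profits minimum tax:
  Adjusted income: ¥305,000 + ¥23,000 + ¥52,500 + ¥4,000 = ¥384,500
  Less exemption ¥34,000 → base ¥350,500
  ¥350,500 × 23% = ¥80,615

Standard income tax:
  ¥158,000 × 12% = ¥18,960
  ¥115,000 × 17% = ¥19,550
  ¥32,000 × 25% = ¥8,000
  → ¥46,510

¥80,615 > ¥46,510, so the book-profits minimum tax is the binding amount.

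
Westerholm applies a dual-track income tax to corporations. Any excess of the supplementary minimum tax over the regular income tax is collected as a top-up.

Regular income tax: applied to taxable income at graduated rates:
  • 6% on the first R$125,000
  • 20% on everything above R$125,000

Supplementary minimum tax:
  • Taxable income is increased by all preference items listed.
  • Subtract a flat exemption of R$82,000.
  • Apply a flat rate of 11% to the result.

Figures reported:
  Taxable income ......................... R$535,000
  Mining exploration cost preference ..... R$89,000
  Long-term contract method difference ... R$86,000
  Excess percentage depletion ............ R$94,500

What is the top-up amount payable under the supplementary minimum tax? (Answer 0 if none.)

R$0

Regular income tax:
  R$125,000 × 6% = R$7,500
  R$410,000 × 20% = R$82,000
  → R$89,500

Supplementary minimum tax:
  Adjusted income: R$535,000 + R$89,000 + R$86,000 + R$94,500 = R$804,500
  Less exemption R$82,000 → base R$722,500
  R$722,500 × 11% = R$79,475

R$79,475 ≤ R$89,500, so no add-on is due.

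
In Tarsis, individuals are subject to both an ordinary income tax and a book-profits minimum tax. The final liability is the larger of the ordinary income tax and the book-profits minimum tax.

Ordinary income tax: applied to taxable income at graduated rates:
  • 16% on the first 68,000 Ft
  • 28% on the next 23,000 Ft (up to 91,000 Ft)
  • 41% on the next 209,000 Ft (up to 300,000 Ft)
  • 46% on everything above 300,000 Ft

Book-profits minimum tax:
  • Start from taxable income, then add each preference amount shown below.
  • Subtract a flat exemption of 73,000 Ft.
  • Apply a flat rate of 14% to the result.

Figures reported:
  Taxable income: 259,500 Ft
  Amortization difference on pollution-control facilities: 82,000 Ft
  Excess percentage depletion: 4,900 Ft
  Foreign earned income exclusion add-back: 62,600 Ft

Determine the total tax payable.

Ordinary income tax:
  68,000 Ft × 16% = 10,880 Ft
  23,000 Ft × 28% = 6,440 Ft
  168,500 Ft × 41% = 69,085 Ft
  → 86,405 Ft

Book-profits minimum tax:
  Adjusted income: 259,500 Ft + 82,000 Ft + 4,900 Ft + 62,600 Ft = 409,000 Ft
  Less exemption 73,000 Ft → base 336,000 Ft
  336,000 Ft × 14% = 47,040 Ft

86,405 Ft > 47,040 Ft, so the ordinary income tax governs.

86,405 Ft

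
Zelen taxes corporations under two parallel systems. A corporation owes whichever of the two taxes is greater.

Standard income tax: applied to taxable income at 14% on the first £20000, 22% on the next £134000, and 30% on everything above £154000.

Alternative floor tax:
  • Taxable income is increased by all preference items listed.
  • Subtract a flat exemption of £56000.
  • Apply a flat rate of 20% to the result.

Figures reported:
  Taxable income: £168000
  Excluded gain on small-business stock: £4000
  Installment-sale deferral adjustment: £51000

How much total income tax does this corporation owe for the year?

Alternative floor tax:
  Adjusted income: £168000 + £4000 + £51000 = £223000
  Less exemption £56000 → base £167000
  £167000 × 20% = £33400

Standard income tax:
  £20000 × 14% = £2800
  £134000 × 22% = £29480
  £14000 × 30% = £4200
  → £36480

£36480 > £33400, so the standard income tax governs.

£36480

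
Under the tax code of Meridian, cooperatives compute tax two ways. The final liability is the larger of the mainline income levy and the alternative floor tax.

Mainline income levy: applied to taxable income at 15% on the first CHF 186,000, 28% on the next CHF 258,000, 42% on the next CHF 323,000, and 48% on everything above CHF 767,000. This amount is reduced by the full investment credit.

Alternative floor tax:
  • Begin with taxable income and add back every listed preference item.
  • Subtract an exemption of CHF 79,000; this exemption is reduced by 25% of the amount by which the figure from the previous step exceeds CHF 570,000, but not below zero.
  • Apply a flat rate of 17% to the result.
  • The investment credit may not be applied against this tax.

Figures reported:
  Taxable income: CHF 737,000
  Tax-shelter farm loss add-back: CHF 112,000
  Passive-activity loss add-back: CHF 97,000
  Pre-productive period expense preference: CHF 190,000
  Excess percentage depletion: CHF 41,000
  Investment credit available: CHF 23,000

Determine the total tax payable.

CHF 200,200

Alternative floor tax:
  Adjusted income: CHF 737,000 + CHF 112,000 + CHF 97,000 + CHF 190,000 + CHF 41,000 = CHF 1,177,000
  Exemption: 25% × (CHF 1,177,000 − CHF 570,000) = CHF 151,750 ≥ CHF 79,000, so the exemption is fully phased out
  Base: CHF 1,177,000 − CHF 0 = CHF 1,177,000
  CHF 1,177,000 × 17% = CHF 200,090

Mainline income levy:
  CHF 186,000 × 15% = CHF 27,900
  CHF 258,000 × 28% = CHF 72,240
  CHF 293,000 × 42% = CHF 123,060
  → CHF 223,200
  Less investment credit CHF 23,000 → CHF 200,200

CHF 200,200 > CHF 200,090, so the mainline income levy governs.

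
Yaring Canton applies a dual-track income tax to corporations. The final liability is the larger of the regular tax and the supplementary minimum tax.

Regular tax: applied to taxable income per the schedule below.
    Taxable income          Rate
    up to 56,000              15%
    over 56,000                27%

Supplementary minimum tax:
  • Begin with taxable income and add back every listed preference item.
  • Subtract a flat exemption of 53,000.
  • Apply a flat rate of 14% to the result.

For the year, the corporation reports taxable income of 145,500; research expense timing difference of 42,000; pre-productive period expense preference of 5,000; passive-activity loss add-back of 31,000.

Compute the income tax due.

32,565

Regular tax:
  56,000 × 15% = 8,400
  89,500 × 27% = 24,165
  → 32,565

Supplementary minimum tax:
  Adjusted income: 145,500 + 42,000 + 5,000 + 31,000 = 223,500
  Less exemption 53,000 → base 170,500
  170,500 × 14% = 23,870

32,565 > 23,870, so the regular tax governs.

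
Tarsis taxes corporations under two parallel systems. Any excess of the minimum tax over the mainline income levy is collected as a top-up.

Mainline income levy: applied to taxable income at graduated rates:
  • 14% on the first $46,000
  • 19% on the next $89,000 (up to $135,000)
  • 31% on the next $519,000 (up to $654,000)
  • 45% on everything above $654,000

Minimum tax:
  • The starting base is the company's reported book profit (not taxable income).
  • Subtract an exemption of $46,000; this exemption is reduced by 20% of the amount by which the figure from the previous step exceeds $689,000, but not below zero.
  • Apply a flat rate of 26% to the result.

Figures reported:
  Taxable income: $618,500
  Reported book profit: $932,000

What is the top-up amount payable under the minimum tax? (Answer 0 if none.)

$69,085

Mainline income levy:
  $46,000 × 14% = $6,440
  $89,000 × 19% = $16,910
  $483,500 × 31% = $149,885
  → $173,235

Minimum tax:
  Base (reported book profit): $932,000
  Exemption: 20% × ($932,000 − $689,000) = $48,600 ≥ $46,000, so the exemption is fully phased out
  Base: $932,000 − $0 = $932,000
  $932,000 × 26% = $242,320

Excess of minimum tax over mainline income levy: $242,320 − $173,235 = $69,085.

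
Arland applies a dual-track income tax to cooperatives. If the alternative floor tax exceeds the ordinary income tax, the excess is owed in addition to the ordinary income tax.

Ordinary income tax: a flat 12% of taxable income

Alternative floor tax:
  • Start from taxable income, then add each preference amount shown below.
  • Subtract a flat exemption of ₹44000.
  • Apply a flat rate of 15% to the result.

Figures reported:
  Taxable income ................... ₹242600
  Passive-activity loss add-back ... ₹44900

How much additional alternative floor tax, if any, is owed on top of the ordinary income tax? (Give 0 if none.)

₹7413

Ordinary income tax:
  ₹242600 × 12% = ₹29112

Alternative floor tax:
  Adjusted income: ₹242600 + ₹44900 = ₹287500
  Less exemption ₹44000 → base ₹243500
  ₹243500 × 15% = ₹36525

Excess of alternative floor tax over ordinary income tax: ₹36525 − ₹29112 = ₹7413.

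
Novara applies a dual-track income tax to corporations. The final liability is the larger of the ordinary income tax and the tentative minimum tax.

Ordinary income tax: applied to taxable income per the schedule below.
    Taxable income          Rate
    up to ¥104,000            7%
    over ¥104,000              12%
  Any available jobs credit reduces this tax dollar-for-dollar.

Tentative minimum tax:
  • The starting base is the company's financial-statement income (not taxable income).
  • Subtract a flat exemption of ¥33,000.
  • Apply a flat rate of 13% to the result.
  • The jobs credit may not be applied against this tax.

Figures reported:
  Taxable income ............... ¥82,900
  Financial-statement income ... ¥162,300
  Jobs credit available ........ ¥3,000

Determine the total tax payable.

¥16,809

Ordinary income tax:
  ¥82,900 × 7% = ¥5,803
  Less jobs credit ¥3,000 → ¥2,803

Tentative minimum tax:
  Base (financial-statement income): ¥162,300
  Less exemption ¥33,000 → base ¥129,300
  ¥129,300 × 13% = ¥16,809

¥16,809 > ¥2,803, so the tentative minimum tax is the binding amount.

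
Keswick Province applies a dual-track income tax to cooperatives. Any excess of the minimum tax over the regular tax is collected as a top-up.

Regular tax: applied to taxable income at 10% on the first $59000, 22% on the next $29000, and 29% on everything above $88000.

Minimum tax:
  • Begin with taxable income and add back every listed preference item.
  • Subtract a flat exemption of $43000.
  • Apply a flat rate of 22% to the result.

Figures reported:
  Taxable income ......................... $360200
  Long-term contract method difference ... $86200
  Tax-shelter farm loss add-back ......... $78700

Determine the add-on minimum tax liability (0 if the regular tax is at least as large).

$14844

Regular tax:
  $59000 × 10% = $5900
  $29000 × 22% = $6380
  $272200 × 29% = $78938
  → $91218

Minimum tax:
  Adjusted income: $360200 + $86200 + $78700 = $525100
  Less exemption $43000 → base $482100
  $482100 × 22% = $106062

Excess of minimum tax over regular tax: $106062 − $91218 = $14844.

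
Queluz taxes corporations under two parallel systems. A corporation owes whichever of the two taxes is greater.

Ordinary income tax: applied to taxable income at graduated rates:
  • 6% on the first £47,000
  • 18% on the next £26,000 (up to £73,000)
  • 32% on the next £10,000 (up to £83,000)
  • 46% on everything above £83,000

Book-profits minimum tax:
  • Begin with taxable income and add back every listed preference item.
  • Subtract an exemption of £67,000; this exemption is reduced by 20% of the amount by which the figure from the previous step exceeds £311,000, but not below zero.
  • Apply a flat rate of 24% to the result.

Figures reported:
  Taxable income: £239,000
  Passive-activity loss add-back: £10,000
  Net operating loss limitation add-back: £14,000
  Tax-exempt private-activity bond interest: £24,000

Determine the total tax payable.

£82,460

Book-profits minimum tax:
  Adjusted income: £239,000 + £10,000 + £14,000 + £24,000 = £287,000
  Exemption: £287,000 ≤ £311,000, so full £67,000 applies
  Base: £287,000 − £67,000 = £220,000
  £220,000 × 24% = £52,800

Ordinary income tax:
  £47,000 × 6% = £2,820
  £26,000 × 18% = £4,680
  £10,000 × 32% = £3,200
  £156,000 × 46% = £71,760
  → £82,460

£82,460 > £52,800, so the ordinary income tax governs.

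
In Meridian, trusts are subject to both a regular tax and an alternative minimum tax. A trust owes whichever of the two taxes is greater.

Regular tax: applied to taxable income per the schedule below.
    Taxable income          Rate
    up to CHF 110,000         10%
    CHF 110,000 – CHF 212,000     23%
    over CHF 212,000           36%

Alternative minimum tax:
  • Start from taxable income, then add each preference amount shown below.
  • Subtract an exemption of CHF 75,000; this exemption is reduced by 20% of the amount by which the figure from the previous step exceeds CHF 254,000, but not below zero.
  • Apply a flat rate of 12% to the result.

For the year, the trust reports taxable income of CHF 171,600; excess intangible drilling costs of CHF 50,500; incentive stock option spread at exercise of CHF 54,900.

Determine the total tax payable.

Alternative minimum tax:
  Adjusted income: CHF 171,600 + CHF 50,500 + CHF 54,900 = CHF 277,000
  Exemption: CHF 75,000 − 20% × (CHF 277,000 − CHF 254,000) = CHF 75,000 − CHF 4,600 = CHF 70,400
  Base: CHF 277,000 − CHF 70,400 = CHF 206,600
  CHF 206,600 × 12% = CHF 24,792

Regular tax:
  CHF 110,000 × 10% = CHF 11,000
  CHF 61,600 × 23% = CHF 14,168
  → CHF 25,168

CHF 25,168 > CHF 24,792, so the regular tax governs.

CHF 25,168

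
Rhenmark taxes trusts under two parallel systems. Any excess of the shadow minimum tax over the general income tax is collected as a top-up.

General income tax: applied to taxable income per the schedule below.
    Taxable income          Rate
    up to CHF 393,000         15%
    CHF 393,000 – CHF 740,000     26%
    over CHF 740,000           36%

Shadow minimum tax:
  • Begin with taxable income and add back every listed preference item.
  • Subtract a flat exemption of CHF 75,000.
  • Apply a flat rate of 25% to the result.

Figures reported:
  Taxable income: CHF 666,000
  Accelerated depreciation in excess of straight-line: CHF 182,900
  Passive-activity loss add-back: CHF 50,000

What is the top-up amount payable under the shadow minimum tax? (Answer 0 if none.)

CHF 76,045

Shadow minimum tax:
  Adjusted income: CHF 666,000 + CHF 182,900 + CHF 50,000 = CHF 898,900
  Less exemption CHF 75,000 → base CHF 823,900
  CHF 823,900 × 25% = CHF 205,975

General income tax:
  CHF 393,000 × 15% = CHF 58,950
  CHF 273,000 × 26% = CHF 70,980
  → CHF 129,930

Excess of shadow minimum tax over general income tax: CHF 205,975 − CHF 129,930 = CHF 76,045.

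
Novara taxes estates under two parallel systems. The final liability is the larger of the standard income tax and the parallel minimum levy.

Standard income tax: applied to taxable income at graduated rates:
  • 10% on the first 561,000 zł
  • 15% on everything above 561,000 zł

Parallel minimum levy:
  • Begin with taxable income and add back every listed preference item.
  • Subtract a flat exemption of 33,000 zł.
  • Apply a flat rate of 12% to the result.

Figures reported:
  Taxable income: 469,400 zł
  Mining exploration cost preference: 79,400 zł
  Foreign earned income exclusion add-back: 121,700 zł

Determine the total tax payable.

76,500 zł

Standard income tax:
  469,400 zł × 10% = 46,940 zł

Parallel minimum levy:
  Adjusted income: 469,400 zł + 79,400 zł + 121,700 zł = 670,500 zł
  Less exemption 33,000 zł → base 637,500 zł
  637,500 zł × 12% = 76,500 zł

76,500 zł > 46,940 zł, so the parallel minimum levy is the binding amount.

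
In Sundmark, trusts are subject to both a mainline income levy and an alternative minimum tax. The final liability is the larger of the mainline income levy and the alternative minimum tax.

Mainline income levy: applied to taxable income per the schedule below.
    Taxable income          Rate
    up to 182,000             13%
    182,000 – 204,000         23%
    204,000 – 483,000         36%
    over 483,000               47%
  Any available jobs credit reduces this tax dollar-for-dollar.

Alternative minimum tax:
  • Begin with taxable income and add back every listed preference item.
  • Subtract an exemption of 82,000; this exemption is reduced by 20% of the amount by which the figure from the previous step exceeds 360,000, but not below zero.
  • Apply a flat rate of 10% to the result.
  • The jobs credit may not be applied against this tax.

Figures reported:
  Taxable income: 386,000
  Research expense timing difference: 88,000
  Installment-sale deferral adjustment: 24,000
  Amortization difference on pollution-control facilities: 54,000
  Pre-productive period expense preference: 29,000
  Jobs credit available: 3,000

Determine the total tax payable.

Alternative minimum tax:
  Adjusted income: 386,000 + 88,000 + 24,000 + 54,000 + 29,000 = 581,000
  Exemption: 82,000 − 20% × (581,000 − 360,000) = 82,000 − 44,200 = 37,800
  Base: 581,000 − 37,800 = 543,200
  543,200 × 10% = 54,320

Mainline income levy:
  182,000 × 13% = 23,660
  22,000 × 23% = 5,060
  182,000 × 36% = 65,520
  → 94,240
  Less jobs credit 3,000 → 91,240

91,240 > 54,320, so the mainline income levy governs.

91,240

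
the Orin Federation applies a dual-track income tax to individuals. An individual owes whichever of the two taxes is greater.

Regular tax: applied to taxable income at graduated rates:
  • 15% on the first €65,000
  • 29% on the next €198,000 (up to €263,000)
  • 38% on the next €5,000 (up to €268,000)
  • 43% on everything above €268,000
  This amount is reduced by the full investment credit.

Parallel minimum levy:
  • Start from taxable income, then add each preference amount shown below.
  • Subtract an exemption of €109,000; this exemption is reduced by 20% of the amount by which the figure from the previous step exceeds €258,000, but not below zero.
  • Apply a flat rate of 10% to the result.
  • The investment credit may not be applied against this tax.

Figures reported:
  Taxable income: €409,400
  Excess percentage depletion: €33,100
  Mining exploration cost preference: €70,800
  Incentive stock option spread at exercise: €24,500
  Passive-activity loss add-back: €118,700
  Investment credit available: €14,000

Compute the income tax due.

Parallel minimum levy:
  Adjusted income: €409,400 + €33,100 + €70,800 + €24,500 + €118,700 = €656,500
  Exemption: €109,000 − 20% × (€656,500 − €258,000) = €109,000 − €79,700 = €29,300
  Base: €656,500 − €29,300 = €627,200
  €627,200 × 10% = €62,720

Regular tax:
  €65,000 × 15% = €9,750
  €198,000 × 29% = €57,420
  €5,000 × 38% = €1,900
  €141,400 × 43% = €60,802
  → €129,872
  Less investment credit €14,000 → €115,872

€115,872 > €62,720, so the regular tax governs.

€115,872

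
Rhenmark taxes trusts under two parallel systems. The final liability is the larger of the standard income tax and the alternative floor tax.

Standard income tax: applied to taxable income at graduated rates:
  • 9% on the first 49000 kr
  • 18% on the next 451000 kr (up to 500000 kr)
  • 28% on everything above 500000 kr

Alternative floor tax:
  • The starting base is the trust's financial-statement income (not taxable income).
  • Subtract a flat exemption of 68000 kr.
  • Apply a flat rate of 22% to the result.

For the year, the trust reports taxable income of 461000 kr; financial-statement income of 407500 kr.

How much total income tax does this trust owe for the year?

78570 kr

Alternative floor tax:
  Base (financial-statement income): 407500 kr
  Less exemption 68000 kr → base 339500 kr
  339500 kr × 22% = 74690 kr

Standard income tax:
  49000 kr × 9% = 4410 kr
  412000 kr × 18% = 74160 kr
  → 78570 kr

78570 kr > 74690 kr, so the standard income tax governs.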